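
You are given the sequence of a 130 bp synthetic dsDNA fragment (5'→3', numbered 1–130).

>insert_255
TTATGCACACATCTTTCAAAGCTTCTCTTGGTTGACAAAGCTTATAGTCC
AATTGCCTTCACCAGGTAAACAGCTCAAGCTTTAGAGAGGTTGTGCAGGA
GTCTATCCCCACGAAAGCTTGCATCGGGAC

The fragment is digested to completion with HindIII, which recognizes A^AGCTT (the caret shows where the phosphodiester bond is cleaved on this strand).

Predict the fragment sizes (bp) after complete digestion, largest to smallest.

39, 38, 19, 19, 15 bp

HindIII sites (AAGCTT) start at positions 19, 38, 77, 115.
HindIII cuts after the first base of each site, so after positions 19, 38, 77, 115.
Linear molecule, 4 cuts → 5 fragments:
  1–19 → 19 bp
  20–38 → 19 bp
  39–77 → 39 bp
  78–115 → 38 bp
  116–130 → 15 bp
Sorted largest to smallest: 39, 38, 19, 19, 15 bp.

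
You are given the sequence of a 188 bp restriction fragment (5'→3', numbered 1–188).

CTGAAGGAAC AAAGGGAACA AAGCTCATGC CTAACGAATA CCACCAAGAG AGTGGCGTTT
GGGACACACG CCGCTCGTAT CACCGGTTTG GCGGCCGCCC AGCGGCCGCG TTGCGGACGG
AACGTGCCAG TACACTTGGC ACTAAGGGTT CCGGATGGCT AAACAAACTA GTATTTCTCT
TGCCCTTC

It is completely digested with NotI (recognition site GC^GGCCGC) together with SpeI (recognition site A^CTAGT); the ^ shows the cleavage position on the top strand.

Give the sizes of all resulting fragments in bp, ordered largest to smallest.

NotI sites (GCGGCCGC) start at positions 91, 102.
NotI cuts after base 2 of each site, so after positions 92, 103.
The SpeI site (ACTAGT) starts at position 167.
SpeI cuts after the first base of each site, so after position 167.
Combined cut positions: 92, 103, 167.
Linear molecule, 3 cuts → 4 fragments:
  1–92 → 92 bp
  93–103 → 11 bp
  104–167 → 64 bp
  168–188 → 21 bp
Sorted largest to smallest: 92, 64, 21, 11 bp.

92, 64, 21, 11 bp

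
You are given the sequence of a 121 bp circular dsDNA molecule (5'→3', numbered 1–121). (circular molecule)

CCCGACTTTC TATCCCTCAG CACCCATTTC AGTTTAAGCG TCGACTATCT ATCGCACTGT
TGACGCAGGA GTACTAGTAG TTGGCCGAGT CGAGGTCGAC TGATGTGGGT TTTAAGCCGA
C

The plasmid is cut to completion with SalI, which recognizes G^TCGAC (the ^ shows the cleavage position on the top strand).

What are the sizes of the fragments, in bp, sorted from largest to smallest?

66, 55 bp

SalI sites (GTCGAC) start at positions 40, 95.
SalI cuts after the first base of each site, so after positions 40, 95.
Circular molecule, 2 cuts → 2 fragments:
  41–95 → 55 bp
  96–121 then 1–40 → 26 + 40 = 66 bp
Sorted largest to smallest: 66, 55 bp.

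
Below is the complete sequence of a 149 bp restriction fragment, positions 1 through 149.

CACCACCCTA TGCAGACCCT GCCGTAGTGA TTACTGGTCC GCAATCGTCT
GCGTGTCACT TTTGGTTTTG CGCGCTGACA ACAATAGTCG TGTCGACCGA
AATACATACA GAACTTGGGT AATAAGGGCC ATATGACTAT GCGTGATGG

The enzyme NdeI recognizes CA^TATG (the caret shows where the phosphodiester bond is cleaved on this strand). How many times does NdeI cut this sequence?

CATATG occurs starting at position 130.
NdeI cuts at 1 site.

1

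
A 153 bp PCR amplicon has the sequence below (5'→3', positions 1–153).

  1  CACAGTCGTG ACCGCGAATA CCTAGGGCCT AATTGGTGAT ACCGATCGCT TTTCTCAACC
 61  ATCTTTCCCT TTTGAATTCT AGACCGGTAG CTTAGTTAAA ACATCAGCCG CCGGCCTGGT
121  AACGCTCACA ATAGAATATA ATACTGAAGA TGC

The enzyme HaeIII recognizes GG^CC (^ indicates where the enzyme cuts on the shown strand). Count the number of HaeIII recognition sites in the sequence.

GGCC occurs starting at positions 26, 113.
HaeIII cuts at 2 sites.

2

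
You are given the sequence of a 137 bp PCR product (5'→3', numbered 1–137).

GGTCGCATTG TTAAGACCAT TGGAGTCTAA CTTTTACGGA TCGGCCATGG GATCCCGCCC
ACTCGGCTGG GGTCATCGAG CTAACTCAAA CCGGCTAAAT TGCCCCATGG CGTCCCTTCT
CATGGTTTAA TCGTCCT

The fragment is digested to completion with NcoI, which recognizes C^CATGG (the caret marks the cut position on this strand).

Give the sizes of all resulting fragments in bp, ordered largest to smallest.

NcoI sites (CCATGG) start at positions 45, 105.
NcoI cuts after the first base of each site, so after positions 45, 105.
Linear molecule, 2 cuts → 3 fragments:
  1–45 → 45 bp
  46–105 → 60 bp
  106–137 → 32 bp
Sorted largest to smallest: 60, 45, 32 bp.

60, 45, 32 bp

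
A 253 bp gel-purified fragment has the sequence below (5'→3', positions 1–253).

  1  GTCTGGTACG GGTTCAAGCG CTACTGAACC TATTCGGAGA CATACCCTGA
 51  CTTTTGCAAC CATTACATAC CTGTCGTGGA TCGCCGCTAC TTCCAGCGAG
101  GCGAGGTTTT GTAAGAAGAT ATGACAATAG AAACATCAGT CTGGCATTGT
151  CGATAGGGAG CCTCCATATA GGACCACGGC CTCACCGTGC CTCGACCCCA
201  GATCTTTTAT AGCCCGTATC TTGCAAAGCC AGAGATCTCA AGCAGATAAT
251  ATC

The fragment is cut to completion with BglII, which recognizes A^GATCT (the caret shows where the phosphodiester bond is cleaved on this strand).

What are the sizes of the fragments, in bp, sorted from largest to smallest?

200, 33, 20 bp

BglII sites (AGATCT) start at positions 200, 233.
BglII cuts after the first base of each site, so after positions 200, 233.
Linear molecule, 2 cuts → 3 fragments:
  1–200 → 200 bp
  201–233 → 33 bp
  234–253 → 20 bp
Sorted largest to smallest: 200, 33, 20 bp.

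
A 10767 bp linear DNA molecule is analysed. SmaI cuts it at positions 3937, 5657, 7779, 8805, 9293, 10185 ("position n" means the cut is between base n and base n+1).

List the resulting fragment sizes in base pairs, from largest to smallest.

Linear molecule, 6 cuts → 7 fragments:
  3937 − 0 = 3937 bp
  5657 − 3937 = 1720 bp
  7779 − 5657 = 2122 bp
  8805 − 7779 = 1026 bp
  9293 − 8805 = 488 bp
  10185 − 9293 = 892 bp
  10767 − 10185 = 582 bp
Sorted largest to smallest: 3937, 2122, 1720, 1026, 892, 582, 488 bp.

3937, 2122, 1720, 1026, 892, 582, 488 bp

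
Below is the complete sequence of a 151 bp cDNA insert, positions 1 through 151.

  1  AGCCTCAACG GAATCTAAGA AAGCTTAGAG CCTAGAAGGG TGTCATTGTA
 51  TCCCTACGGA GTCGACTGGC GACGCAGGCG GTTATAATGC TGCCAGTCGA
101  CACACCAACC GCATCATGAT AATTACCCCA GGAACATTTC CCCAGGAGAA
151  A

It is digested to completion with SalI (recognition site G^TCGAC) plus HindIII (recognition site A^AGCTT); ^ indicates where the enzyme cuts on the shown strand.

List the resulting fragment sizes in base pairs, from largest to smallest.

SalI sites (GTCGAC) start at positions 61, 96.
SalI cuts after the first base of each site, so after positions 61, 96.
The HindIII site (AAGCTT) starts at position 21.
HindIII cuts after the first base of each site, so after position 21.
Combined cut positions: 21, 61, 96.
Linear molecule, 3 cuts → 4 fragments:
  1–21 → 21 bp
  22–61 → 40 bp
  62–96 → 35 bp
  97–151 → 55 bp
Sorted largest to smallest: 55, 40, 35, 21 bp.

55, 40, 35, 21 bp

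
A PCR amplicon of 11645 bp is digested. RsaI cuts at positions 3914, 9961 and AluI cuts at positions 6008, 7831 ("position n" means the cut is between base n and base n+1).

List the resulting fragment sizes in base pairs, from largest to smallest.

Combined cut positions (sorted): 3914, 6008, 7831, 9961.
Linear molecule, 4 cuts → 5 fragments:
  3914 − 0 = 3914 bp
  6008 − 3914 = 2094 bp
  7831 − 6008 = 1823 bp
  9961 − 7831 = 2130 bp
  11645 − 9961 = 1684 bp
Sorted largest to smallest: 3914, 2130, 2094, 1823, 1684 bp.

3914, 2130, 2094, 1823, 1684 bp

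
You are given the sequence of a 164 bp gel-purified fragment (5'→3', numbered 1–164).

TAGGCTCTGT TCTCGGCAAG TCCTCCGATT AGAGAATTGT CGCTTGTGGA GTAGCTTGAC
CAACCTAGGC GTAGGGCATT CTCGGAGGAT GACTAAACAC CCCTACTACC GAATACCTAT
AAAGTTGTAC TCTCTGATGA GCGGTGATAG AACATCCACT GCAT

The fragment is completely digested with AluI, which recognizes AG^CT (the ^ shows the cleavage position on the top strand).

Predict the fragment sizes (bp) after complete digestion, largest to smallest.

The AluI site (AGCT) starts at position 53.
AluI cuts after base 2 of each site, so after position 54.
Linear molecule, 1 cut → 2 fragments:
  1–54 → 54 bp
  55–164 → 110 bp
Sorted largest to smallest: 110, 54 bp.

110, 54 bp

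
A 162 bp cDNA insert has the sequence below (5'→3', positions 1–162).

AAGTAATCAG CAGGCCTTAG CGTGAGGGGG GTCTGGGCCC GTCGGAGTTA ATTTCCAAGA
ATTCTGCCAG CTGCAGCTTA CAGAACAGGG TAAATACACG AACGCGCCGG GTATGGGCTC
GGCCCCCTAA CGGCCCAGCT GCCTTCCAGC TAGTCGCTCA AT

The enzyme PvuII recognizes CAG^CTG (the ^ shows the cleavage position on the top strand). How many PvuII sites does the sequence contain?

2

CAGCTG occurs starting at positions 68, 136.
PvuII cuts at 2 sites.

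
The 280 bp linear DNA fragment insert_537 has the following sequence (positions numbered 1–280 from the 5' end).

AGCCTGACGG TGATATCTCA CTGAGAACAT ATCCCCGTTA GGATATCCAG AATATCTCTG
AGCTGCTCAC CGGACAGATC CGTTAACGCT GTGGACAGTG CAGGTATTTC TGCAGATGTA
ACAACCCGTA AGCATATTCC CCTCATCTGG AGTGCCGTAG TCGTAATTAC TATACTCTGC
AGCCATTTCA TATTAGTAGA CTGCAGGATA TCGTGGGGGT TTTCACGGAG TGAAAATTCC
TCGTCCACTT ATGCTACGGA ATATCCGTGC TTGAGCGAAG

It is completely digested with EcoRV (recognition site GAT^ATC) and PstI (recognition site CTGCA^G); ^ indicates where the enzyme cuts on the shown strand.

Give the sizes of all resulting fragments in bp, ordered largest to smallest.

EcoRV sites (GATATC) start at positions 12, 42, 207.
EcoRV cuts after base 3 of each site, so after positions 14, 44, 209.
PstI sites (CTGCAG) start at positions 110, 177, 201.
PstI cuts after base 5 of each site (before the last base), so after positions 114, 181, 205.
Combined cut positions: 14, 44, 114, 181, 205, 209.
Linear molecule, 6 cuts → 7 fragments:
  1–14 → 14 bp
  15–44 → 30 bp
  45–114 → 70 bp
  115–181 → 67 bp
  182–205 → 24 bp
  206–209 → 4 bp
  210–280 → 71 bp
Sorted largest to smallest: 71, 70, 67, 30, 24, 14, 4 bp.

71, 70, 67, 30, 24, 14, 4 bp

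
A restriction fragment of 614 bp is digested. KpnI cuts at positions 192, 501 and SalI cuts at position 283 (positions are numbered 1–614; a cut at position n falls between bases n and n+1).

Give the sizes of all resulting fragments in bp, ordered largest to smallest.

Combined cut positions (sorted): 192, 283, 501.
Linear molecule, 3 cuts → 4 fragments:
  192 − 0 = 192 bp
  283 − 192 = 91 bp
  501 − 283 = 218 bp
  614 − 501 = 113 bp
Sorted largest to smallest: 218, 192, 113, 91 bp.

218, 192, 113, 91 bp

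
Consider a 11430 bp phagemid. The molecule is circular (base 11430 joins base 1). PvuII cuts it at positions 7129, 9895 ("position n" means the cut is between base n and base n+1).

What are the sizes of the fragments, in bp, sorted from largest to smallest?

8664, 2766 bp

Circular molecule, 2 cuts → 2 fragments:
  9895 − 7129 = 2766 bp
  wrap: 11430 − 9895 + 7129 = 8664 bp
Sorted largest to smallest: 8664, 2766 bp.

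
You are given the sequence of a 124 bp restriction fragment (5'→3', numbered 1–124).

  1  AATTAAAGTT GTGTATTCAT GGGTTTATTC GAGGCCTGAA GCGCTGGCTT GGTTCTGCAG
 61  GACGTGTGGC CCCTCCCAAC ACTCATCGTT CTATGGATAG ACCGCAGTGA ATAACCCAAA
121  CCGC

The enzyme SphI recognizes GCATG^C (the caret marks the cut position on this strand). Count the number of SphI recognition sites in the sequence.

0

No occurrence of GCATGC is present in the sequence.
SphI does not cut: 0 sites.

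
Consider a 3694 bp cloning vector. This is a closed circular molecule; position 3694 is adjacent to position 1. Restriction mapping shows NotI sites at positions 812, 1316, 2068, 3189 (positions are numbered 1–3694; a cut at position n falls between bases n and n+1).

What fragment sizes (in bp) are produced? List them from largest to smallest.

Circular molecule, 4 cuts → 4 fragments:
  1316 − 812 = 504 bp
  2068 − 1316 = 752 bp
  3189 − 2068 = 1121 bp
  wrap: 3694 − 3189 + 812 = 1317 bp
Sorted largest to smallest: 1317, 1121, 752, 504 bp.

1317, 1121, 752, 504 bp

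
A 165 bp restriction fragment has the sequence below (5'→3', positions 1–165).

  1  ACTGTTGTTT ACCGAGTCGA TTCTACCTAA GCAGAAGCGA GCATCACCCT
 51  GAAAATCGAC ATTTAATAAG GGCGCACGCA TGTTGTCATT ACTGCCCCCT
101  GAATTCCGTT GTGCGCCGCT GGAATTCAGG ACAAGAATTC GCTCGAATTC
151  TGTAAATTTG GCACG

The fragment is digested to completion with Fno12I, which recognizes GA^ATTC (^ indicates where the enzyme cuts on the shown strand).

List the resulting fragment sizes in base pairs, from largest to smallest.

Fno12I sites (GAATTC) start at positions 101, 122, 135, 145.
Fno12I cuts after base 2 of each site, so after positions 102, 123, 136, 146.
Linear molecule, 4 cuts → 5 fragments:
  1–102 → 102 bp
  103–123 → 21 bp
  124–136 → 13 bp
  137–146 → 10 bp
  147–165 → 19 bp
Sorted largest to smallest: 102, 21, 19, 13, 10 bp.

102, 21, 19, 13, 10 bp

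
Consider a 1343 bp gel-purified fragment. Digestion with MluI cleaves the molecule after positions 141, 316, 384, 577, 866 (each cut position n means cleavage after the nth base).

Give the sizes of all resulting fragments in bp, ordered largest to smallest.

477, 289, 193, 175, 141, 68 bp

Linear molecule, 5 cuts → 6 fragments:
  141 − 0 = 141 bp
  316 − 141 = 175 bp
  384 − 316 = 68 bp
  577 − 384 = 193 bp
  866 − 577 = 289 bp
  1343 − 866 = 477 bp
Sorted largest to smallest: 477, 289, 193, 175, 141, 68 bp.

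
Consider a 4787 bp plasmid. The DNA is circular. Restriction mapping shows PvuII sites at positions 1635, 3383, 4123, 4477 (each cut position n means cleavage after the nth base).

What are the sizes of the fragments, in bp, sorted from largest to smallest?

1945, 1748, 740, 354 bp

Circular molecule, 4 cuts → 4 fragments:
  3383 − 1635 = 1748 bp
  4123 − 3383 = 740 bp
  4477 − 4123 = 354 bp
  wrap: 4787 − 4477 + 1635 = 1945 bp
Sorted largest to smallest: 1945, 1748, 740, 354 bp.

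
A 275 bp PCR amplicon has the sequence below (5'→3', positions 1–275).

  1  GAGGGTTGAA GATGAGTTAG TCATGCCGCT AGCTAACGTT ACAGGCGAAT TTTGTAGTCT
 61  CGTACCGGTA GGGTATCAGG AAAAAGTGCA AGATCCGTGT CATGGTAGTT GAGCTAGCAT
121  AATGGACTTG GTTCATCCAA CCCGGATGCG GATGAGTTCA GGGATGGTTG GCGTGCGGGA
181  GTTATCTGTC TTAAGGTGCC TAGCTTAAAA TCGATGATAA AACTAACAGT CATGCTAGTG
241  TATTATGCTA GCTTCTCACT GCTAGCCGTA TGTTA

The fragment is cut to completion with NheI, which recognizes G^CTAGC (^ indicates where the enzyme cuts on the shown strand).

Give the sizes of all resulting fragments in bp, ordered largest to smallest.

NheI sites (GCTAGC) start at positions 28, 113, 247, 261.
NheI cuts after the first base of each site, so after positions 28, 113, 247, 261.
Linear molecule, 4 cuts → 5 fragments:
  1–28 → 28 bp
  29–113 → 85 bp
  114–247 → 134 bp
  248–261 → 14 bp
  262–275 → 14 bp
Sorted largest to smallest: 134, 85, 28, 14, 14 bp.

134, 85, 28, 14, 14 bp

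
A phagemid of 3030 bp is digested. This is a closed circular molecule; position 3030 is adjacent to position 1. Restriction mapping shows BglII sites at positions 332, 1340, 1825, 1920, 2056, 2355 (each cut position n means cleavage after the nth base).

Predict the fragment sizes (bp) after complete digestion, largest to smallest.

1008, 1007, 485, 299, 136, 95 bp

Circular molecule, 6 cuts → 6 fragments:
  1340 − 332 = 1008 bp
  1825 − 1340 = 485 bp
  1920 − 1825 = 95 bp
  2056 − 1920 = 136 bp
  2355 − 2056 = 299 bp
  wrap: 3030 − 2355 + 332 = 1007 bp
Sorted largest to smallest: 1008, 1007, 485, 299, 136, 95 bp.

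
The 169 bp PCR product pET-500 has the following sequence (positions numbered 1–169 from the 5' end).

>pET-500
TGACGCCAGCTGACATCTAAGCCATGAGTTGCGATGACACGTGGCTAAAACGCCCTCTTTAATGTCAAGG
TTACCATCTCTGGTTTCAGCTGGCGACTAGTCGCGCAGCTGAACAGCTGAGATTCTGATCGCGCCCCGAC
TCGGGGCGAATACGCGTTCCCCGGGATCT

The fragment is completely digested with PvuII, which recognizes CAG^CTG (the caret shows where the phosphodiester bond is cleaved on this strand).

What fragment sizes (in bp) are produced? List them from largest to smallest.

PvuII sites (CAGCTG) start at positions 7, 87, 106, 114.
PvuII cuts after base 3 of each site, so after positions 9, 89, 108, 116.
Linear molecule, 4 cuts → 5 fragments:
  1–9 → 9 bp
  10–89 → 80 bp
  90–108 → 19 bp
  109–116 → 8 bp
  117–169 → 53 bp
Sorted largest to smallest: 80, 53, 19, 9, 8 bp.

80, 53, 19, 9, 8 bp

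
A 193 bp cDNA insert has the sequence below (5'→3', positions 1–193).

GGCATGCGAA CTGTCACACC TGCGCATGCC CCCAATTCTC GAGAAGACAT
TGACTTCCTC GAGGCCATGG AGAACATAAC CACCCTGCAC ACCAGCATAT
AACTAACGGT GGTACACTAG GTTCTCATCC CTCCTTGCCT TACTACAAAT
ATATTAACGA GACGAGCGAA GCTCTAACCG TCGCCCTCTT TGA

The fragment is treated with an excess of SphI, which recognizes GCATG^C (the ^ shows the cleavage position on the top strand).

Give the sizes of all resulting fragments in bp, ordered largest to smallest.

SphI sites (GCATGC) start at positions 2, 24.
SphI cuts after base 5 of each site (before the last base), so after positions 6, 28.
Linear molecule, 2 cuts → 3 fragments:
  1–6 → 6 bp
  7–28 → 22 bp
  29–193 → 165 bp
Sorted largest to smallest: 165, 22, 6 bp.

165, 22, 6 bp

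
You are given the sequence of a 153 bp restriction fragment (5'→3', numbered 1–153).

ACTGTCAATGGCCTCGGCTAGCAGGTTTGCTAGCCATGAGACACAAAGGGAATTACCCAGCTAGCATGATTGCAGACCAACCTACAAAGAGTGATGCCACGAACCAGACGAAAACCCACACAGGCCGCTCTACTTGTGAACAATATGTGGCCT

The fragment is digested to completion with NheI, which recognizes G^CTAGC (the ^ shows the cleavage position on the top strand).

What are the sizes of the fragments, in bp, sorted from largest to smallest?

93, 31, 17, 12 bp

NheI sites (GCTAGC) start at positions 17, 29, 60.
NheI cuts after the first base of each site, so after positions 17, 29, 60.
Linear molecule, 3 cuts → 4 fragments:
  1–17 → 17 bp
  18–29 → 12 bp
  30–60 → 31 bp
  61–153 → 93 bp
Sorted largest to smallest: 93, 31, 17, 12 bp.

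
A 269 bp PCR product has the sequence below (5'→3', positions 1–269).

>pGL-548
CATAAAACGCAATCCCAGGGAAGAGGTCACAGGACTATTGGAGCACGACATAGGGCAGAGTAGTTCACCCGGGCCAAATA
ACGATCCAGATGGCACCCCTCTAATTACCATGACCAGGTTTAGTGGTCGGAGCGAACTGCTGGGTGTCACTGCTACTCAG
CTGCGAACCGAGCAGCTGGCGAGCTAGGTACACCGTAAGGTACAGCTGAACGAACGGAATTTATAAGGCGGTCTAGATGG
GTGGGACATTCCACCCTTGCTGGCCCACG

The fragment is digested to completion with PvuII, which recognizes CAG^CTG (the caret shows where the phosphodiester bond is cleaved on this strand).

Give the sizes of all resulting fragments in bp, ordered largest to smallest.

160, 64, 30, 15 bp

PvuII sites (CAGCTG) start at positions 158, 173, 203.
PvuII cuts after base 3 of each site, so after positions 160, 175, 205.
Linear molecule, 3 cuts → 4 fragments:
  1–160 → 160 bp
  161–175 → 15 bp
  176–205 → 30 bp
  206–269 → 64 bp
Sorted largest to smallest: 160, 64, 30, 15 bp.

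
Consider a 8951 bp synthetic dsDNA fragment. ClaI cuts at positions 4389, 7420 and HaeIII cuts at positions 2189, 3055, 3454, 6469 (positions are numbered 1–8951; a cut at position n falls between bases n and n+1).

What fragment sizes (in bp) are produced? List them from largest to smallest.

Combined cut positions (sorted): 2189, 3055, 3454, 4389, 6469, 7420.
Linear molecule, 6 cuts → 7 fragments:
  2189 − 0 = 2189 bp
  3055 − 2189 = 866 bp
  3454 − 3055 = 399 bp
  4389 − 3454 = 935 bp
  6469 − 4389 = 2080 bp
  7420 − 6469 = 951 bp
  8951 − 7420 = 1531 bp
Sorted largest to smallest: 2189, 2080, 1531, 951, 935, 866, 399 bp.

2189, 2080, 1531, 951, 935, 866, 399 bp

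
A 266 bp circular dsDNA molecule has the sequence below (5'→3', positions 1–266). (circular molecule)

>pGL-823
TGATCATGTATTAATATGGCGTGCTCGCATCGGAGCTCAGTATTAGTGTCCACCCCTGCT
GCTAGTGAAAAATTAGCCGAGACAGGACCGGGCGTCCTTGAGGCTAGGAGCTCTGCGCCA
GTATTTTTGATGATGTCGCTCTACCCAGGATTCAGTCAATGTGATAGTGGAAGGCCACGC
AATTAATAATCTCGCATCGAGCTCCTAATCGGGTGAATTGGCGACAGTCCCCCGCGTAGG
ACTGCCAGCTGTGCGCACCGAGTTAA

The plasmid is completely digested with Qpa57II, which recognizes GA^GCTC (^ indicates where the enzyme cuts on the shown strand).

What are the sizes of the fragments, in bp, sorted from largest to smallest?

100, 91, 75 bp

Qpa57II sites (GAGCTC) start at positions 33, 108, 199.
Qpa57II cuts after base 2 of each site, so after positions 34, 109, 200.
Circular molecule, 3 cuts → 3 fragments:
  35–109 → 75 bp
  110–200 → 91 bp
  201–266 then 1–34 → 66 + 34 = 100 bp
Sorted largest to smallest: 100, 91, 75 bp.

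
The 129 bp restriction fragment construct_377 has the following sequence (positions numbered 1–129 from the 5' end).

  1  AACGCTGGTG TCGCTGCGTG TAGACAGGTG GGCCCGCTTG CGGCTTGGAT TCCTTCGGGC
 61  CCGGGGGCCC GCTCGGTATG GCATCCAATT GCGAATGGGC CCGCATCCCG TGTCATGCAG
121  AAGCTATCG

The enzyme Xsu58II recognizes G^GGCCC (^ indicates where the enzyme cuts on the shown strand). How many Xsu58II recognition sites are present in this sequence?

4

GGGCCC occurs starting at positions 30, 57, 65, 97.
Xsu58II cuts at 4 sites.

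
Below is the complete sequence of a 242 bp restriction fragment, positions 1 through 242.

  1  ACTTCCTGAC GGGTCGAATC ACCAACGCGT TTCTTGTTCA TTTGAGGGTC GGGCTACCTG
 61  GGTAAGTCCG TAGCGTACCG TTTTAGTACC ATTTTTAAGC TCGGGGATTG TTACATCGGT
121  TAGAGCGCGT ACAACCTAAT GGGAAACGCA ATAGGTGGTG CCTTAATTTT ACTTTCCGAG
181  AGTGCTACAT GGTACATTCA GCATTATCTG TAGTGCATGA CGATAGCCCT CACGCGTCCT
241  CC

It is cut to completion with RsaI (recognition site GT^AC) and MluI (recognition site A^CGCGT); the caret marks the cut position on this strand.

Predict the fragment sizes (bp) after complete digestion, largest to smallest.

RsaI sites (GTAC) start at positions 75, 86, 129, 192.
RsaI cuts after base 2 of each site, so after positions 76, 87, 130, 193.
MluI sites (ACGCGT) start at positions 25, 232.
MluI cuts after the first base of each site, so after positions 25, 232.
Combined cut positions: 25, 76, 87, 130, 193, 232.
Linear molecule, 6 cuts → 7 fragments:
  1–25 → 25 bp
  26–76 → 51 bp
  77–87 → 11 bp
  88–130 → 43 bp
  131–193 → 63 bp
  194–232 → 39 bp
  233–242 → 10 bp
Sorted largest to smallest: 63, 51, 43, 39, 25, 11, 10 bp.

63, 51, 43, 39, 25, 11, 10 bp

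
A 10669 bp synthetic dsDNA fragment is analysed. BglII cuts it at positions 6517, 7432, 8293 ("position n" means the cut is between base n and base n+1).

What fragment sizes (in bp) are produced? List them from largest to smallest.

Linear molecule, 3 cuts → 4 fragments:
  6517 − 0 = 6517 bp
  7432 − 6517 = 915 bp
  8293 − 7432 = 861 bp
  10669 − 8293 = 2376 bp
Sorted largest to smallest: 6517, 2376, 915, 861 bp.

6517, 2376, 915, 861 bp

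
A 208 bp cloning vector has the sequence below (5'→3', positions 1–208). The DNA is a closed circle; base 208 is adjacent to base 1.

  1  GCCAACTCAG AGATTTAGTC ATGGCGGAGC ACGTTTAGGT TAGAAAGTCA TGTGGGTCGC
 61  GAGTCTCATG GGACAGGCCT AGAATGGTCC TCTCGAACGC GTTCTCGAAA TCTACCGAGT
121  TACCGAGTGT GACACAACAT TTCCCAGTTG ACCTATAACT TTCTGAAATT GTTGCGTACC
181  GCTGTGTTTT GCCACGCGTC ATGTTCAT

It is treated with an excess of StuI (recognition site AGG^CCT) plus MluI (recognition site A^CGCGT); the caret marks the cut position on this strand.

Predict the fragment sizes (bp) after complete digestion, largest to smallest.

The StuI site (AGGCCT) starts at position 75.
StuI cuts after base 3 of each site, so after position 77.
MluI sites (ACGCGT) start at positions 97, 194.
MluI cuts after the first base of each site, so after positions 97, 194.
Combined cut positions: 77, 97, 194.
Circular molecule, 3 cuts → 3 fragments:
  78–97 → 20 bp
  98–194 → 97 bp
  195–208 then 1–77 → 14 + 77 = 91 bp
Sorted largest to smallest: 97, 91, 20 bp.

97, 91, 20 bp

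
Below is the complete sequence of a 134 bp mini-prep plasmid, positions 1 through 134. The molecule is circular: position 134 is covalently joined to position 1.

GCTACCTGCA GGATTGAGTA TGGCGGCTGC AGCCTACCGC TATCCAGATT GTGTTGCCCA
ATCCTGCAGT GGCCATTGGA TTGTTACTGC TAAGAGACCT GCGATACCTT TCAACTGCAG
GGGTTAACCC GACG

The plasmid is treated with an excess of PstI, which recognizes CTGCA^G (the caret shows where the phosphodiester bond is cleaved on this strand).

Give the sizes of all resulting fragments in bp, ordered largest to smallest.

51, 37, 25, 21 bp

PstI sites (CTGCAG) start at positions 6, 27, 64, 115.
PstI cuts after base 5 of each site (before the last base), so after positions 10, 31, 68, 119.
Circular molecule, 4 cuts → 4 fragments:
  11–31 → 21 bp
  32–68 → 37 bp
  69–119 → 51 bp
  120–134 then 1–10 → 15 + 10 = 25 bp
Sorted largest to smallest: 51, 37, 25, 21 bp.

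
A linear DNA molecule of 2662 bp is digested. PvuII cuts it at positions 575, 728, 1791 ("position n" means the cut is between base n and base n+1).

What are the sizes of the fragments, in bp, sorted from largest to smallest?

1063, 871, 575, 153 bp

Linear molecule, 3 cuts → 4 fragments:
  575 − 0 = 575 bp
  728 − 575 = 153 bp
  1791 − 728 = 1063 bp
  2662 − 1791 = 871 bp
Sorted largest to smallest: 1063, 871, 575, 153 bp.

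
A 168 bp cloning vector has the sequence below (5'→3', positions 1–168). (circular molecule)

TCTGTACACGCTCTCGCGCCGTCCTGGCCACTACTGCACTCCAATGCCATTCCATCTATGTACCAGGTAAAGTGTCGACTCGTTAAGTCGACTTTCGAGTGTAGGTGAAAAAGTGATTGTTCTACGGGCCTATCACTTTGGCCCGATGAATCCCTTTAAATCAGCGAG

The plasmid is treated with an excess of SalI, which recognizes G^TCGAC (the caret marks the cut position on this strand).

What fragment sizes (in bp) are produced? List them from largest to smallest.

SalI sites (GTCGAC) start at positions 74, 87.
SalI cuts after the first base of each site, so after positions 74, 87.
Circular molecule, 2 cuts → 2 fragments:
  75–87 → 13 bp
  88–168 then 1–74 → 81 + 74 = 155 bp
Sorted largest to smallest: 155, 13 bp.

155, 13 bp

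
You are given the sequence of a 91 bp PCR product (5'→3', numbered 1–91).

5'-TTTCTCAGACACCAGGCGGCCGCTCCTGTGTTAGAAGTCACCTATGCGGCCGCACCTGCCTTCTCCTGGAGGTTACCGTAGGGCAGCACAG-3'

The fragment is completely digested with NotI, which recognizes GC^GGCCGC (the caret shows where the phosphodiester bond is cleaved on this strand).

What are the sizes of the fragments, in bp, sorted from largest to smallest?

44, 30, 17 bp

NotI sites (GCGGCCGC) start at positions 16, 46.
NotI cuts after base 2 of each site, so after positions 17, 47.
Linear molecule, 2 cuts → 3 fragments:
  1–17 → 17 bp
  18–47 → 30 bp
  48–91 → 44 bp
Sorted largest to smallest: 44, 30, 17 bp.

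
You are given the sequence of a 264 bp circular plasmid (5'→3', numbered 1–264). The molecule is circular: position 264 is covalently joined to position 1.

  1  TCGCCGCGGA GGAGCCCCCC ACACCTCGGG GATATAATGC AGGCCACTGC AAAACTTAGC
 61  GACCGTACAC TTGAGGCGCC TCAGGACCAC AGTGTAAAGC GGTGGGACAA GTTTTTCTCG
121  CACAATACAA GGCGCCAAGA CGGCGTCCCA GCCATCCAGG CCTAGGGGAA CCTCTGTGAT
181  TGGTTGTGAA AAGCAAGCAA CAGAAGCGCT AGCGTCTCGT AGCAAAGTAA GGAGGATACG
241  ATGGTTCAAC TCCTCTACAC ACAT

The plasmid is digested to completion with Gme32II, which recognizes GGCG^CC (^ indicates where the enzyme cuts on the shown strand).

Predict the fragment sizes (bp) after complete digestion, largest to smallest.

Gme32II sites (GGCGCC) start at positions 75, 131.
Gme32II cuts after base 4 of each site, so after positions 78, 134.
Circular molecule, 2 cuts → 2 fragments:
  79–134 → 56 bp
  135–264 then 1–78 → 130 + 78 = 208 bp
Sorted largest to smallest: 208, 56 bp.

208, 56 bp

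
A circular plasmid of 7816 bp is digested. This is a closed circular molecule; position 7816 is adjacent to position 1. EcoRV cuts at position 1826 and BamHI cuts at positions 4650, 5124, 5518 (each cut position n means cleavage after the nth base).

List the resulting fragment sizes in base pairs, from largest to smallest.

4124, 2824, 474, 394 bp

Combined cut positions (sorted): 1826, 4650, 5124, 5518.
Circular molecule, 4 cuts → 4 fragments:
  4650 − 1826 = 2824 bp
  5124 − 4650 = 474 bp
  5518 − 5124 = 394 bp
  wrap: 7816 − 5518 + 1826 = 4124 bp
Sorted largest to smallest: 4124, 2824, 474, 394 bp.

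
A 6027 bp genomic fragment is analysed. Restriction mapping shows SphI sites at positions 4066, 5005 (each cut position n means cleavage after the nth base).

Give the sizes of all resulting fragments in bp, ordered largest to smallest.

4066, 1022, 939 bp

Linear molecule, 2 cuts → 3 fragments:
  4066 − 0 = 4066 bp
  5005 − 4066 = 939 bp
  6027 − 5005 = 1022 bp
Sorted largest to smallest: 4066, 1022, 939 bp.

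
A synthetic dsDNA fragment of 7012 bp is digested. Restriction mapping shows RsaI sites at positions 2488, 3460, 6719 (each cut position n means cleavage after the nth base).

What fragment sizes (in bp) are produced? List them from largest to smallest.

Linear molecule, 3 cuts → 4 fragments:
  2488 − 0 = 2488 bp
  3460 − 2488 = 972 bp
  6719 − 3460 = 3259 bp
  7012 − 6719 = 293 bp
Sorted largest to smallest: 3259, 2488, 972, 293 bp.

3259, 2488, 972, 293 bp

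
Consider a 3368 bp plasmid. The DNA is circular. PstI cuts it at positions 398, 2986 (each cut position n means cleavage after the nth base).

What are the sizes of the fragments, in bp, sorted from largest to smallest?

2588, 780 bp

Circular molecule, 2 cuts → 2 fragments:
  2986 − 398 = 2588 bp
  wrap: 3368 − 2986 + 398 = 780 bp
Sorted largest to smallest: 2588, 780 bp.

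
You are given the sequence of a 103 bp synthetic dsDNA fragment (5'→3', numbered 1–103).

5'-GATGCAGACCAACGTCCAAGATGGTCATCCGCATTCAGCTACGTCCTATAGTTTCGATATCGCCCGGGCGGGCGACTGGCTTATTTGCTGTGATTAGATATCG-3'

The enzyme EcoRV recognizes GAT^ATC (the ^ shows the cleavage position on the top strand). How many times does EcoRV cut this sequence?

2

GATATC occurs starting at positions 56, 97.
EcoRV cuts at 2 sites.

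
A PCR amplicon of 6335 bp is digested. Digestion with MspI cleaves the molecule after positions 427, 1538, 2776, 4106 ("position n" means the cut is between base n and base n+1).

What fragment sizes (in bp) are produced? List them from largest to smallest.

Linear molecule, 4 cuts → 5 fragments:
  427 − 0 = 427 bp
  1538 − 427 = 1111 bp
  2776 − 1538 = 1238 bp
  4106 − 2776 = 1330 bp
  6335 − 4106 = 2229 bp
Sorted largest to smallest: 2229, 1330, 1238, 1111, 427 bp.

2229, 1330, 1238, 1111, 427 bp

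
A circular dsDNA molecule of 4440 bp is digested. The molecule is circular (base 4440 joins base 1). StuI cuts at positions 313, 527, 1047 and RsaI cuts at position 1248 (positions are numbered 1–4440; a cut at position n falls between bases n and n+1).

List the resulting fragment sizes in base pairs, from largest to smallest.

3505, 520, 214, 201 bp

Combined cut positions (sorted): 313, 527, 1047, 1248.
Circular molecule, 4 cuts → 4 fragments:
  527 − 313 = 214 bp
  1047 − 527 = 520 bp
  1248 − 1047 = 201 bp
  wrap: 4440 − 1248 + 313 = 3505 bp
Sorted largest to smallest: 3505, 520, 214, 201 bp.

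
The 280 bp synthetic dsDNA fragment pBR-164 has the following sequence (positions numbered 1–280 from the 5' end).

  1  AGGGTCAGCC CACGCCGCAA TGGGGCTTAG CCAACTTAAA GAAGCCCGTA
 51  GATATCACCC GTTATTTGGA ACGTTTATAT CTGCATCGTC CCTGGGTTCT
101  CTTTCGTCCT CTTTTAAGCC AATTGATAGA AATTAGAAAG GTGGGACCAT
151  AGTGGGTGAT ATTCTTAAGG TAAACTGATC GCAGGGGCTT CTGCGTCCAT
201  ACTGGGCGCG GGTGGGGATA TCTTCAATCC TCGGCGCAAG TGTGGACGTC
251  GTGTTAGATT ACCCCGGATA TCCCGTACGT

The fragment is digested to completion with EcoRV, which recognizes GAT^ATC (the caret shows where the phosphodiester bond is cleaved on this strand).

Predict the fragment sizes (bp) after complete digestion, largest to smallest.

EcoRV sites (GATATC) start at positions 51, 217, 267.
EcoRV cuts after base 3 of each site, so after positions 53, 219, 269.
Linear molecule, 3 cuts → 4 fragments:
  1–53 → 53 bp
  54–219 → 166 bp
  220–269 → 50 bp
  270–280 → 11 bp
Sorted largest to smallest: 166, 53, 50, 11 bp.

166, 53, 50, 11 bp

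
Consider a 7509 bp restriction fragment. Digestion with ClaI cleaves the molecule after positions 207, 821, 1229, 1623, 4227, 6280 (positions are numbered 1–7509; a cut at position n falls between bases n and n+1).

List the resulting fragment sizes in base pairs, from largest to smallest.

Linear molecule, 6 cuts → 7 fragments:
  207 − 0 = 207 bp
  821 − 207 = 614 bp
  1229 − 821 = 408 bp
  1623 − 1229 = 394 bp
  4227 − 1623 = 2604 bp
  6280 − 4227 = 2053 bp
  7509 − 6280 = 1229 bp
Sorted largest to smallest: 2604, 2053, 1229, 614, 408, 394, 207 bp.

2604, 2053, 1229, 614, 408, 394, 207 bp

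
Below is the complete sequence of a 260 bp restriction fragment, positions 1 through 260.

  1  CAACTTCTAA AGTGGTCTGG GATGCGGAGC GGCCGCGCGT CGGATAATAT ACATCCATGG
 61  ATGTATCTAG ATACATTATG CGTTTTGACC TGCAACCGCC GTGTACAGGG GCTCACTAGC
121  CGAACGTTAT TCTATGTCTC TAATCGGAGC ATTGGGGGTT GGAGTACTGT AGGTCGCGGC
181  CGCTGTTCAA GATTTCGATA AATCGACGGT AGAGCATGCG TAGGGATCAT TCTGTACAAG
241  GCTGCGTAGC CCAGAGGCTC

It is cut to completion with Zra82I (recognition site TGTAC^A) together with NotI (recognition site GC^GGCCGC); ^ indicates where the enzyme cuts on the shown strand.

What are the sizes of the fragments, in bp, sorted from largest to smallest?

Zra82I sites (TGTACA) start at positions 102, 233.
Zra82I cuts after base 5 of each site (before the last base), so after positions 106, 237.
NotI sites (GCGGCCGC) start at positions 29, 176.
NotI cuts after base 2 of each site, so after positions 30, 177.
Combined cut positions: 30, 106, 177, 237.
Linear molecule, 4 cuts → 5 fragments:
  1–30 → 30 bp
  31–106 → 76 bp
  107–177 → 71 bp
  178–237 → 60 bp
  238–260 → 23 bp
Sorted largest to smallest: 76, 71, 60, 30, 23 bp.

76, 71, 60, 30, 23 bp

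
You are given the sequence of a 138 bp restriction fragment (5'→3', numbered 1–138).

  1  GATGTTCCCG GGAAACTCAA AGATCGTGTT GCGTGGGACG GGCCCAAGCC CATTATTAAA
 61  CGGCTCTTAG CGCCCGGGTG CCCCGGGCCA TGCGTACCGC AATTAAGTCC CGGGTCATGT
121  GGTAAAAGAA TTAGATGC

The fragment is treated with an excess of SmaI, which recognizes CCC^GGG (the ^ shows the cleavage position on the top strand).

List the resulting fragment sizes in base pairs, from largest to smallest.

66, 27, 27, 9, 9 bp

SmaI sites (CCCGGG) start at positions 7, 73, 82, 109.
SmaI cuts after base 3 of each site, so after positions 9, 75, 84, 111.
Linear molecule, 4 cuts → 5 fragments:
  1–9 → 9 bp
  10–75 → 66 bp
  76–84 → 9 bp
  85–111 → 27 bp
  112–138 → 27 bp
Sorted largest to smallest: 66, 27, 27, 9, 9 bp.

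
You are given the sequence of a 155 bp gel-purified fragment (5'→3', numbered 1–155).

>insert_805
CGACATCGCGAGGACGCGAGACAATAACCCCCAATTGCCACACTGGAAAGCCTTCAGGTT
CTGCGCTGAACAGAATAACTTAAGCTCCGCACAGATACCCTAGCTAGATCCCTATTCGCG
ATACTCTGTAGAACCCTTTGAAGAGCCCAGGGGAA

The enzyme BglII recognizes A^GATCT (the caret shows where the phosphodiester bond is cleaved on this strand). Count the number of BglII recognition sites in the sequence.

0

No occurrence of AGATCT is present in the sequence.
BglII does not cut: 0 sites.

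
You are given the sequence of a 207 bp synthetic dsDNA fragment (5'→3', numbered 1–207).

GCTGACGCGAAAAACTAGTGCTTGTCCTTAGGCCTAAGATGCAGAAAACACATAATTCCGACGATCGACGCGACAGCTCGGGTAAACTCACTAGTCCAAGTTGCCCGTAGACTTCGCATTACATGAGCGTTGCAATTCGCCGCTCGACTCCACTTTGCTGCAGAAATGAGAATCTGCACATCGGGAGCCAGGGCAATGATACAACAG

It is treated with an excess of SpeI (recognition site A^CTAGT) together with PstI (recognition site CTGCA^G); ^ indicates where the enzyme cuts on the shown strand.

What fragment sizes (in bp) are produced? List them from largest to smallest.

76, 72, 45, 14 bp

SpeI sites (ACTAGT) start at positions 14, 90.
SpeI cuts after the first base of each site, so after positions 14, 90.
The PstI site (CTGCAG) starts at position 158.
PstI cuts after base 5 of each site (before the last base), so after position 162.
Combined cut positions: 14, 90, 162.
Linear molecule, 3 cuts → 4 fragments:
  1–14 → 14 bp
  15–90 → 76 bp
  91–162 → 72 bp
  163–207 → 45 bp
Sorted largest to smallest: 76, 72, 45, 14 bp.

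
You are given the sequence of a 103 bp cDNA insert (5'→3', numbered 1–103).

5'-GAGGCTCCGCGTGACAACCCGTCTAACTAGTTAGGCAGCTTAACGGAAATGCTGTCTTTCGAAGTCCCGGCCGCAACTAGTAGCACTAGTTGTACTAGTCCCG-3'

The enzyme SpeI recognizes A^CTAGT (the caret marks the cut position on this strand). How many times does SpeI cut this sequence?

4

ACTAGT occurs starting at positions 26, 76, 85, 94.
SpeI cuts at 4 sites.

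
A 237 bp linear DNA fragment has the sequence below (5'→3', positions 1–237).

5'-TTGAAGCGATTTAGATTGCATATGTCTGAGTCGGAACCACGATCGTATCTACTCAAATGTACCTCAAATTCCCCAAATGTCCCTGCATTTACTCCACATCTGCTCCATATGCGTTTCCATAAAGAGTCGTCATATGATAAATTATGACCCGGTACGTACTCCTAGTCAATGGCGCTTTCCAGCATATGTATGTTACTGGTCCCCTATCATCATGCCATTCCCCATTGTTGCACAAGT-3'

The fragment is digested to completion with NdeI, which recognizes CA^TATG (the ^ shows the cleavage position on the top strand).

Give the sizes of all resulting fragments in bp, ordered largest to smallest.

NdeI sites (CATATG) start at positions 19, 106, 131, 183.
NdeI cuts after base 2 of each site, so after positions 20, 107, 132, 184.
Linear molecule, 4 cuts → 5 fragments:
  1–20 → 20 bp
  21–107 → 87 bp
  108–132 → 25 bp
  133–184 → 52 bp
  185–237 → 53 bp
Sorted largest to smallest: 87, 53, 52, 25, 20 bp.

87, 53, 52, 25, 20 bp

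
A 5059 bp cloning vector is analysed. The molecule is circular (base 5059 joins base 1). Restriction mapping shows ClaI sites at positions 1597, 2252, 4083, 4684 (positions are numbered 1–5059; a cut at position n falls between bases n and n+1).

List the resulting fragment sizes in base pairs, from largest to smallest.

1972, 1831, 655, 601 bp

Circular molecule, 4 cuts → 4 fragments:
  2252 − 1597 = 655 bp
  4083 − 2252 = 1831 bp
  4684 − 4083 = 601 bp
  wrap: 5059 − 4684 + 1597 = 1972 bp
Sorted largest to smallest: 1972, 1831, 655, 601 bp.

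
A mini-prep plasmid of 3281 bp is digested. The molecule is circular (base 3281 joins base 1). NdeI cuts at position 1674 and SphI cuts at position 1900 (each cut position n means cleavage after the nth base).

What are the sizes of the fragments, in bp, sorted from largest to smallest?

Combined cut positions (sorted): 1674, 1900.
Circular molecule, 2 cuts → 2 fragments:
  1900 − 1674 = 226 bp
  wrap: 3281 − 1900 + 1674 = 3055 bp
Sorted largest to smallest: 3055, 226 bp.

3055, 226 bp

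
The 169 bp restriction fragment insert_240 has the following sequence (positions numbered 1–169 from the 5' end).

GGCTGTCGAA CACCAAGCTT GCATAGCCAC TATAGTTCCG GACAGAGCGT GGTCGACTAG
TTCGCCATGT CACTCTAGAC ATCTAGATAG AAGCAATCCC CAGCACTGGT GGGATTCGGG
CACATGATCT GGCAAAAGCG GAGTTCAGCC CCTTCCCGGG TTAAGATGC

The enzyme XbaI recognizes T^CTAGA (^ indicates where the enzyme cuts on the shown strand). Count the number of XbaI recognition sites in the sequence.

TCTAGA occurs starting at positions 74, 82.
XbaI cuts at 2 sites.

2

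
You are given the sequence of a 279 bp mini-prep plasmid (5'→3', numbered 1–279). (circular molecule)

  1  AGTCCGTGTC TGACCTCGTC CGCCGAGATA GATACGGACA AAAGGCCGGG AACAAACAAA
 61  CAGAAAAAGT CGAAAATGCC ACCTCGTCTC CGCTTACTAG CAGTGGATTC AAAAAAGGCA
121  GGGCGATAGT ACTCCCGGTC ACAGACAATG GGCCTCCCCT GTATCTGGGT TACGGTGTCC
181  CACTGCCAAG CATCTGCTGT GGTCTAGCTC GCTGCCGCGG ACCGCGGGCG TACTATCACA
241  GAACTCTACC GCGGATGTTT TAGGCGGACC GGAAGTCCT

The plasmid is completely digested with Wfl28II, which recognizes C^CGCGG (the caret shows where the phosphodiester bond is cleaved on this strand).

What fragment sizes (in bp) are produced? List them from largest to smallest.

Wfl28II sites (CCGCGG) start at positions 215, 222, 249.
Wfl28II cuts after the first base of each site, so after positions 215, 222, 249.
Circular molecule, 3 cuts → 3 fragments:
  216–222 → 7 bp
  223–249 → 27 bp
  250–279 then 1–215 → 30 + 215 = 245 bp
Sorted largest to smallest: 245, 27, 7 bp.

245, 27, 7 bp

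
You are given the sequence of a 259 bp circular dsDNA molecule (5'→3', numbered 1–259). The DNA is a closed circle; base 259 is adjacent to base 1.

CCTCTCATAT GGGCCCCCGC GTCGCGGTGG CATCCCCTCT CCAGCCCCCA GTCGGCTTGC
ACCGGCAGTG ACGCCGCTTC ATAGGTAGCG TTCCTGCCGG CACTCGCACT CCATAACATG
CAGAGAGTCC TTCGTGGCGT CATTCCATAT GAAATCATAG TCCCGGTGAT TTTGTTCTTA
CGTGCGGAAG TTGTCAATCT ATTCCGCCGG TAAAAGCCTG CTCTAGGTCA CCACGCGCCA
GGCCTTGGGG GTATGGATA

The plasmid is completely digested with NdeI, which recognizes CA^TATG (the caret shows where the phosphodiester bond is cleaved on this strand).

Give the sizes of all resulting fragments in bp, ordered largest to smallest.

NdeI sites (CATATG) start at positions 6, 146.
NdeI cuts after base 2 of each site, so after positions 7, 147.
Circular molecule, 2 cuts → 2 fragments:
  8–147 → 140 bp
  148–259 then 1–7 → 112 + 7 = 119 bp
Sorted largest to smallest: 140, 119 bp.

140, 119 bp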